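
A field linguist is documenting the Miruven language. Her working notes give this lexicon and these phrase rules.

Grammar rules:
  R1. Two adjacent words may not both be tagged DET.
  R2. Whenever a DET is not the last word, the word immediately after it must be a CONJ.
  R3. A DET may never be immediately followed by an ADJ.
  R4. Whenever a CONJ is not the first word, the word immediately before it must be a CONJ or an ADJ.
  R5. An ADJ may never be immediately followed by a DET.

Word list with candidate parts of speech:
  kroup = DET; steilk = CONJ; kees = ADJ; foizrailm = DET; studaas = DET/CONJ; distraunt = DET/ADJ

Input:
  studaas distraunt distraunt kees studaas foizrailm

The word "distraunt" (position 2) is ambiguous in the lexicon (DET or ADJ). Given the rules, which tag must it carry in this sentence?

Candidates per position — 1:studaas {DET,CONJ}; 2:distraunt {DET,ADJ}; 3:distraunt {DET,ADJ}; 4:kees {ADJ}; 5:studaas {DET,CONJ}; 6:foizrailm {DET}.
Position 1: DET is ruled out by rule 2; that leaves CONJ.
Position 2: DET is ruled out by rule 2; that leaves ADJ.
Position 3: DET is ruled out by rule 2; that leaves ADJ.
Position 5: DET is ruled out by rule 1; that leaves CONJ.
The unique satisfying tagging is: CONJ ADJ ADJ ADJ CONJ DET.
Check: rule 1 holds; rule 2 holds; rule 3 holds; rule 4 holds; rule 5 holds.

ADJ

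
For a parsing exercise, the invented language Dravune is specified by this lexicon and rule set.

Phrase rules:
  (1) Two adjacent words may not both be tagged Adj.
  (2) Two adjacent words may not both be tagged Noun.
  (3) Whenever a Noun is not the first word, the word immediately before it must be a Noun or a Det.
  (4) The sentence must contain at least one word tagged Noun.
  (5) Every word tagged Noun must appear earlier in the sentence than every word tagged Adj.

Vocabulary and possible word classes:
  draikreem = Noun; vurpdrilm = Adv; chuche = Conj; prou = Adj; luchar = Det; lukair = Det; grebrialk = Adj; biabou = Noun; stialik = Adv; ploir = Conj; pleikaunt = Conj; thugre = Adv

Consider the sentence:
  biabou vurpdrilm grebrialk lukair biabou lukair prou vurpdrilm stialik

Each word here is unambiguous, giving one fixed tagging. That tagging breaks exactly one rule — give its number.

Fixed tagging: Noun Adv Adj Det Noun Det Adj Adv Adv.
Checking each rule: R1 holds, R2 holds, R3 holds, R4 holds, R5 violated.
Only rule 5 fails.

5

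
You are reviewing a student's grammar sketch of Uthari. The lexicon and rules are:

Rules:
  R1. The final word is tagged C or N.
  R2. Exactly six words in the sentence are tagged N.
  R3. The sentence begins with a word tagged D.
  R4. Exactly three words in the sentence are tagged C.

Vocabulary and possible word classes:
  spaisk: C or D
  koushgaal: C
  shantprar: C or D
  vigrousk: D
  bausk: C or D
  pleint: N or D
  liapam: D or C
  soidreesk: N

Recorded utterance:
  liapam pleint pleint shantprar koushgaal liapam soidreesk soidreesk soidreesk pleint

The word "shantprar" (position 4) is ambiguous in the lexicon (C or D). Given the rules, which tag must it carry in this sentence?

C

Candidates per position — 1:liapam {D,C}; 2:pleint {N,D}; 3:pleint {N,D}; 4:shantprar {C,D}; 5:koushgaal {C}; 6:liapam {D,C}; 7:soidreesk {N}; 8:soidreesk {N}; 9:soidreesk {N}; 10:pleint {N,D}.
Position 1: tagging it C would leave rule 3 unsatisfiable, so it must be D.
Position 2: tagging it D would leave rule 2 unsatisfiable, so it must be N.
Position 3: tagging it D would leave rule 2 unsatisfiable, so it must be N.
Position 4: tagging it D would leave rule 4 unsatisfiable, so it must be C.
Position 6: tagging it D would leave rule 4 unsatisfiable, so it must be C.
Position 10: tagging it D would leave rule 1 unsatisfiable, so it must be N.
The only consistent sequence is: D N N C C C N N N N.
Check: rule 1 satisfied; rule 2 satisfied; rule 3 satisfied; rule 4 satisfied.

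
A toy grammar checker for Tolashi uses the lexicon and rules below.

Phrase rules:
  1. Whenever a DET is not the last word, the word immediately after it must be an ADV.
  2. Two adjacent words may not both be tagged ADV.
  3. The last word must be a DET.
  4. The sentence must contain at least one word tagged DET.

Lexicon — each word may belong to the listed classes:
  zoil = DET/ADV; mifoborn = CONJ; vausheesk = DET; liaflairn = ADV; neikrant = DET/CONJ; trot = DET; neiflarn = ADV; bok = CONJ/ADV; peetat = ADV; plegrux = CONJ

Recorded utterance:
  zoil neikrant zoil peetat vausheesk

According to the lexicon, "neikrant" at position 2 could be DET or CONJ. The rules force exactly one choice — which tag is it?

CONJ

Candidates per position — 1:zoil {DET,ADV}; 2:neikrant {DET,CONJ}; 3:zoil {DET,ADV}; 4:peetat {ADV}; 5:vausheesk {DET}.
Position 1: tagging it DET would leave rule 1 unsatisfiable, so it must be ADV.
Position 3: tagging it ADV would leave rule 2 unsatisfiable, so it must be DET.
Position 2: tagging it DET would leave rule 1 unsatisfiable, so it must be CONJ.
So the tagging must be: ADV CONJ DET ADV DET.
Check: rule 1 holds; rule 2 holds; rule 3 holds; rule 4 holds.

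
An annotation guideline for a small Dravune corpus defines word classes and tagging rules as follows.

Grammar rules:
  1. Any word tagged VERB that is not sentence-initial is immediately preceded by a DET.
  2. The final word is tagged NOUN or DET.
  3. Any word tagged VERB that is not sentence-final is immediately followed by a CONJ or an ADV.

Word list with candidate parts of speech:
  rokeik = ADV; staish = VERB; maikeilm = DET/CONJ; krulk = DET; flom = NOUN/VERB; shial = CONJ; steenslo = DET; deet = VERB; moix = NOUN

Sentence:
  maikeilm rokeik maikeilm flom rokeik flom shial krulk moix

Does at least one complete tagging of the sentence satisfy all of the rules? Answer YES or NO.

YES

Candidates per position — 1:maikeilm {DET,CONJ}; 2:rokeik {ADV}; 3:maikeilm {DET,CONJ}; 4:flom {NOUN,VERB}; 5:rokeik {ADV}; 6:flom {NOUN,VERB}; 7:shial {CONJ}; 8:krulk {DET}; 9:moix {NOUN}.
One satisfying assignment: DET ADV DET NOUN ADV NOUN CONJ DET NOUN.
Checking: rule 1 ok; rule 2 ok; rule 3 ok.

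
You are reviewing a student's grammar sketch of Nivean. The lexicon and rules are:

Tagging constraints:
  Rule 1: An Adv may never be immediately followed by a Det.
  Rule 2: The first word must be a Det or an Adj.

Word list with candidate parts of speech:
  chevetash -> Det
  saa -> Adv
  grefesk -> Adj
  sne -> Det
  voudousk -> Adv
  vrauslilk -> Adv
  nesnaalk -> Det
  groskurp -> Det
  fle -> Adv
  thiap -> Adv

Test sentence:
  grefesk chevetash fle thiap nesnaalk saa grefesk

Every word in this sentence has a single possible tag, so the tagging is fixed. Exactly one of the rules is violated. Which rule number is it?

Fixed tagging: Adj Det Adv Adv Det Adv Adj.
Checking each rule: R1 fail, R2 pass.
Only rule 1 fails.

1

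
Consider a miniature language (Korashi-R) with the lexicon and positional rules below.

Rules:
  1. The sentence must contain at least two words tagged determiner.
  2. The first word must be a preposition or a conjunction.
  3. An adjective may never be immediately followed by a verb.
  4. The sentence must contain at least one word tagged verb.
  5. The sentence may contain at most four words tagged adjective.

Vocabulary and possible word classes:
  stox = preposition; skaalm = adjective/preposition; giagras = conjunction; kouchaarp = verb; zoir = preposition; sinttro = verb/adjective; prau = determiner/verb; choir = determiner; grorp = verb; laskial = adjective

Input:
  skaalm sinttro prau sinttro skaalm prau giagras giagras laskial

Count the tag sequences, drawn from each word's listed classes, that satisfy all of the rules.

6

Candidates per position — 1:skaalm {adjective,preposition}; 2:sinttro {verb,adjective}; 3:prau {determiner,verb}; 4:sinttro {verb,adjective}; 5:skaalm {adjective,preposition}; 6:prau {determiner,verb}; 7:giagras {conjunction}; 8:giagras {conjunction}; 9:laskial {adjective}.
There are 64 candidate sequences in total.
Checking each against the rules leaves 6 sequences.
Count = 6.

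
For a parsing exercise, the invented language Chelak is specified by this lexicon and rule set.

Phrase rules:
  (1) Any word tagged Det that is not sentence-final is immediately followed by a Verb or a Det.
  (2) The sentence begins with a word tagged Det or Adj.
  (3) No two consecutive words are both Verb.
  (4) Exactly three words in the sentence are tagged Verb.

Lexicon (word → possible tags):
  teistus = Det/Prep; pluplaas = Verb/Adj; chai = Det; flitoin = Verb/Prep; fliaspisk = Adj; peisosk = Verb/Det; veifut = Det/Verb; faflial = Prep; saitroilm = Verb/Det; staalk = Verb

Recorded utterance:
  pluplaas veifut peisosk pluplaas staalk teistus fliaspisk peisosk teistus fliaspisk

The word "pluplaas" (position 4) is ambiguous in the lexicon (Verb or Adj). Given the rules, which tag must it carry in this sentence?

Adj

Candidates per position — 1:pluplaas {Verb,Adj}; 2:veifut {Det,Verb}; 3:peisosk {Verb,Det}; 4:pluplaas {Verb,Adj}; 5:staalk {Verb}; 6:teistus {Det,Prep}; 7:fliaspisk {Adj}; 8:peisosk {Verb,Det}; 9:teistus {Det,Prep}; 10:fliaspisk {Adj}.
Position 1: tagging it Verb would leave rule 2 unsatisfiable, so it must be Adj.
Position 4: tagging it Verb would leave rule 3 unsatisfiable, so it must be Adj.
Position 6: tagging it Det would leave rule 1 unsatisfiable, so it must be Prep.
Position 8: tagging it Det would leave rule 1 unsatisfiable, so it must be Verb.
Position 9: tagging it Det would leave rule 1 unsatisfiable, so it must be Prep.
Position 3: tagging it Det would leave rule 1 unsatisfiable, so it must be Verb.
Position 2: tagging it Verb would leave rule 3 unsatisfiable, so it must be Det.
So the tagging must be: Adj Det Verb Adj Verb Prep Adj Verb Prep Adj.
Verifying each rule — rule 1 ok; rule 2 ok; rule 3 ok; rule 4 ok.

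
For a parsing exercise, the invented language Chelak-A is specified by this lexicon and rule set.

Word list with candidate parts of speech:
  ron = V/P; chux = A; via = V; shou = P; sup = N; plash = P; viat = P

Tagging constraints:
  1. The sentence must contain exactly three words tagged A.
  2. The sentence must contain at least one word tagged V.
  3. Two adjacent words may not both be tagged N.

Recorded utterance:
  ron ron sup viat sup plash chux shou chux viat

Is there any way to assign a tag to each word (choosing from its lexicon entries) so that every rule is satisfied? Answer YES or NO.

NO

Candidates per position — 1:ron {V,P}; 2:ron {V,P}; 3:sup {N}; 4:viat {P}; 5:sup {N}; 6:plash {P}; 7:chux {A}; 8:shou {P}; 9:chux {A}; 10:viat {P}.
Rule 1 cannot be satisfied by any choice of tags from the lexicon.
So there is no consistent tagging.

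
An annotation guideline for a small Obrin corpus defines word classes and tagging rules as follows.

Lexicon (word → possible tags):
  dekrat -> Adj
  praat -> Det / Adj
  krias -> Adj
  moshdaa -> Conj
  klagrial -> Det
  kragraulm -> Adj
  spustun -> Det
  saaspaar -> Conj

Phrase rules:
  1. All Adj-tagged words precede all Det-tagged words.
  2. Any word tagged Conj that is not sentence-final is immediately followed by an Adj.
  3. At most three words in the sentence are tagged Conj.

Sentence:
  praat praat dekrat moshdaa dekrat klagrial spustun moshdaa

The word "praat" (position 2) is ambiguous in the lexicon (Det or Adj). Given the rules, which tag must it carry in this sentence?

Candidates per position — 1:praat {Det,Adj}; 2:praat {Det,Adj}; 3:dekrat {Adj}; 4:moshdaa {Conj}; 5:dekrat {Adj}; 6:klagrial {Det}; 7:spustun {Det}; 8:moshdaa {Conj}.
At position 1, choosing Det makes rule 1 impossible to satisfy; hence Adj.
At position 2, choosing Det makes rule 1 impossible to satisfy; hence Adj.
So the tagging must be: Adj Adj Adj Conj Adj Det Det Conj.
Rule-by-rule: rule 1 ok; rule 2 ok; rule 3 ok.

Adj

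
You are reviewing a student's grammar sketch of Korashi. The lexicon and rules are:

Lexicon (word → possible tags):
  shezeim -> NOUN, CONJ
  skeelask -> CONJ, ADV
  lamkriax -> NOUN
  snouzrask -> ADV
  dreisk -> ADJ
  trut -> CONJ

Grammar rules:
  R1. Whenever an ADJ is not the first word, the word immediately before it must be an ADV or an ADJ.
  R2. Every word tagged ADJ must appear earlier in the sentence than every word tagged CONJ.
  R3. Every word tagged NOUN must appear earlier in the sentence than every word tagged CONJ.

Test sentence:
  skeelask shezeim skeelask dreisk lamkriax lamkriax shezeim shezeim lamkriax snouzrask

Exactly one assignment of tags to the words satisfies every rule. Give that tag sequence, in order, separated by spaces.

ADV NOUN ADV ADJ NOUN NOUN NOUN NOUN NOUN ADV

Candidates per position — 1:skeelask {CONJ,ADV}; 2:shezeim {NOUN,CONJ}; 3:skeelask {CONJ,ADV}; 4:dreisk {ADJ}; 5:lamkriax {NOUN}; 6:lamkriax {NOUN}; 7:shezeim {NOUN,CONJ}; 8:shezeim {NOUN,CONJ}; 9:lamkriax {NOUN}; 10:snouzrask {ADV}.
At position 1, choosing CONJ makes rule 2 impossible to satisfy; hence ADV.
At position 2, choosing CONJ makes rule 2 impossible to satisfy; hence NOUN.
At position 3, choosing CONJ makes rule 1 impossible to satisfy; hence ADV.
At position 7, choosing CONJ makes rule 3 impossible to satisfy; hence NOUN.
At position 8, choosing CONJ makes rule 3 impossible to satisfy; hence NOUN.
So the tagging must be: ADV NOUN ADV ADJ NOUN NOUN NOUN NOUN NOUN ADV.
Rule-by-rule: rule 1 satisfied; rule 2 satisfied; rule 3 satisfied.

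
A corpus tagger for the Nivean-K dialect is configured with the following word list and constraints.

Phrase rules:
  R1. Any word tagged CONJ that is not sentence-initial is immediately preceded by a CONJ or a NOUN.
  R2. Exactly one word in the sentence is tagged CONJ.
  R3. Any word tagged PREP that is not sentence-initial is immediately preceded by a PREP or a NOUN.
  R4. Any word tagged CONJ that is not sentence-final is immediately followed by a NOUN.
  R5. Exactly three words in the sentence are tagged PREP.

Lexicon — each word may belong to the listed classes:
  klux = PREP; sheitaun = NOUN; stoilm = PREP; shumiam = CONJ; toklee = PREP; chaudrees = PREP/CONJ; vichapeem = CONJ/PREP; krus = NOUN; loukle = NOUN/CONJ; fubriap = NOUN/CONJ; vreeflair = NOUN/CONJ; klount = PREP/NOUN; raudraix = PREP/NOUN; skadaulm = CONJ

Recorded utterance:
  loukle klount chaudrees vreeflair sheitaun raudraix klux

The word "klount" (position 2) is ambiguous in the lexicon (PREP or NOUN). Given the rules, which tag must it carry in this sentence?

Candidates per position — 1:loukle {NOUN,CONJ}; 2:klount {PREP,NOUN}; 3:chaudrees {PREP,CONJ}; 4:vreeflair {NOUN,CONJ}; 5:sheitaun {NOUN}; 6:raudraix {PREP,NOUN}; 7:klux {PREP}.
Position 2: the remaining choice is settled jointly with positions 1, 3, 4, 6 — only NOUN at position 2 is part of a tagging that satisfies every rule.
That leaves exactly one tagging: CONJ NOUN PREP NOUN NOUN PREP PREP.
Check: rule 1 satisfied; rule 2 satisfied; rule 3 satisfied; rule 4 satisfied; rule 5 satisfied.

NOUN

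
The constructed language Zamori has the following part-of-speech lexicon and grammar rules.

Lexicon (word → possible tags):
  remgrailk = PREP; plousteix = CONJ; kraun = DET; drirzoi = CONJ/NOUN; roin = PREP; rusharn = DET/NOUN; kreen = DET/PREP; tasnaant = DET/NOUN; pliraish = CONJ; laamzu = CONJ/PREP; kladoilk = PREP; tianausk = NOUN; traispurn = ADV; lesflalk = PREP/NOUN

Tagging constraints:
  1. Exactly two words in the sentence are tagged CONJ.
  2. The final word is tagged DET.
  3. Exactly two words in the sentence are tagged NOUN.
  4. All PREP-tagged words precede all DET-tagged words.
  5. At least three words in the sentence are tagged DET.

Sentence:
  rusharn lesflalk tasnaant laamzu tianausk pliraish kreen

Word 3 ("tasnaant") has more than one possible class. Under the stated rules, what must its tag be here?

Candidates per position — 1:rusharn {DET,NOUN}; 2:lesflalk {PREP,NOUN}; 3:tasnaant {DET,NOUN}; 4:laamzu {CONJ,PREP}; 5:tianausk {NOUN}; 6:pliraish {CONJ}; 7:kreen {DET,PREP}.
Position 1: NOUN is ruled out by rule 5; that leaves DET.
Position 2: PREP is ruled out by rule 4; that leaves NOUN.
Position 3: NOUN is ruled out by rule 3; that leaves DET.
Position 4: PREP is ruled out by rule 1; that leaves CONJ.
Position 7: PREP is ruled out by rule 2; that leaves DET.
So the tagging must be: DET NOUN DET CONJ NOUN CONJ DET.
Check: rule 1 ok; rule 2 ok; rule 3 ok; rule 4 ok; rule 5 ok.

DET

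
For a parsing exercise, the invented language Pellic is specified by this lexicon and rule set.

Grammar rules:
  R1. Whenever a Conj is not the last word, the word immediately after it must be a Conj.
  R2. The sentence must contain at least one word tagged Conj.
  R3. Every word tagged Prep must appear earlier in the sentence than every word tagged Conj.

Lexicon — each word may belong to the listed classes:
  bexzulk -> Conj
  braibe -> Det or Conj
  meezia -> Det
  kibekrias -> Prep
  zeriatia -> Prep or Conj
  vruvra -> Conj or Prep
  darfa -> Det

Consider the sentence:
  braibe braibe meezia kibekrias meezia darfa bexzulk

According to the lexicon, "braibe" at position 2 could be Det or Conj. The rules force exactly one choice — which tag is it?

Candidates per position — 1:braibe {Det,Conj}; 2:braibe {Det,Conj}; 3:meezia {Det}; 4:kibekrias {Prep}; 5:meezia {Det}; 6:darfa {Det}; 7:bexzulk {Conj}.
If word 1 were Conj, no tagging could satisfy rule 1; so word 1 is Det.
If word 2 were Conj, no tagging could satisfy rule 1; so word 2 is Det.
So the tagging must be: Det Det Det Prep Det Det Conj.
Verifying each rule — rule 1 ok; rule 2 ok; rule 3 ok.

Det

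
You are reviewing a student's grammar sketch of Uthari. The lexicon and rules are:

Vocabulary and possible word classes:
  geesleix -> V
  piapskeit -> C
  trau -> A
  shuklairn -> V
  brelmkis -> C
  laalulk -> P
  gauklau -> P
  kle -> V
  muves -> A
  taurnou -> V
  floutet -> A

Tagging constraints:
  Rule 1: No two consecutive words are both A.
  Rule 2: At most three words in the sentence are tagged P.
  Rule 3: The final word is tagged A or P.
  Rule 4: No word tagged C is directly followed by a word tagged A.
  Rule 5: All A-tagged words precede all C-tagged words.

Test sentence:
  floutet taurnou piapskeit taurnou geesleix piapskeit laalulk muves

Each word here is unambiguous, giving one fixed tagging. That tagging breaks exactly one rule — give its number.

Fixed tagging: A V C V V C P A.
Checking each rule: R1 ✓, R2 ✓, R3 ✓, R4 ✓, R5 ✗.
Only rule 5 fails.

5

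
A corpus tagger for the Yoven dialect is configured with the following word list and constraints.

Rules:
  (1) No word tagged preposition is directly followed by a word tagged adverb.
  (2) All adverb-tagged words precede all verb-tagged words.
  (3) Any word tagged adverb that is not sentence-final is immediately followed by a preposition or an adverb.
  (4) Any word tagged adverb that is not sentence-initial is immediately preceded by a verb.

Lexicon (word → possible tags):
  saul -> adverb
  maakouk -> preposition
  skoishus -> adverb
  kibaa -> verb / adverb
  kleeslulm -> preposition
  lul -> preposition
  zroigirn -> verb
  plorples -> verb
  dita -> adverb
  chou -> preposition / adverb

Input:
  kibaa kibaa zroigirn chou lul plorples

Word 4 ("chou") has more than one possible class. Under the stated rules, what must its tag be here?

preposition

Candidates per position — 1:kibaa {verb,adverb}; 2:kibaa {verb,adverb}; 3:zroigirn {verb}; 4:chou {preposition,adverb}; 5:lul {preposition}; 6:plorples {verb}.
Position 1: tagging it adverb would leave rule 3 unsatisfiable, so it must be verb.
Position 2: tagging it adverb would leave rule 2 unsatisfiable, so it must be verb.
Position 4: tagging it adverb would leave rule 2 unsatisfiable, so it must be preposition.
That leaves exactly one tagging: verb verb verb preposition preposition verb.
Verifying each rule — rule 1 satisfied; rule 2 satisfied; rule 3 satisfied; rule 4 satisfied.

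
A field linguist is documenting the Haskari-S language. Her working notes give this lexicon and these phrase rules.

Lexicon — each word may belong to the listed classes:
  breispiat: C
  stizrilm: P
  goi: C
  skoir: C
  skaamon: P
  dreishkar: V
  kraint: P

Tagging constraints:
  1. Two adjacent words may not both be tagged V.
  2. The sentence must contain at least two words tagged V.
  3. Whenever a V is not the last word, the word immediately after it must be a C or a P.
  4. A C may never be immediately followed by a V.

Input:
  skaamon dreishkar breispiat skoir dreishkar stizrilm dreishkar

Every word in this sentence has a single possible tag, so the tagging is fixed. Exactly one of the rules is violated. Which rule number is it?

4

Fixed tagging: P V C C V P V.
Rule check: R1 ✓, R2 ✓, R3 ✓, R4 ✗.
Only rule 4 fails.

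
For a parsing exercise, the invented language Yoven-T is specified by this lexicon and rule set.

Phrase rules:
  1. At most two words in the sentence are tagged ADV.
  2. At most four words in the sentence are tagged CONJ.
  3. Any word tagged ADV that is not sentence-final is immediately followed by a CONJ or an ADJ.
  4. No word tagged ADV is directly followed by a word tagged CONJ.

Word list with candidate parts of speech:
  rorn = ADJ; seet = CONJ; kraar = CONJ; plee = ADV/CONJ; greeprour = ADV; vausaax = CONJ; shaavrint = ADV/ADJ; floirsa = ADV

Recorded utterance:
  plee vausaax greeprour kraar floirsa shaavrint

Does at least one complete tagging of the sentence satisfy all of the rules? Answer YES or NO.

Candidates per position — 1:plee {ADV,CONJ}; 2:vausaax {CONJ}; 3:greeprour {ADV}; 4:kraar {CONJ}; 5:floirsa {ADV}; 6:shaavrint {ADV,ADJ}.
Rule 4 cannot be satisfied by any choice of tags from the lexicon.
So there is no consistent tagging.

NO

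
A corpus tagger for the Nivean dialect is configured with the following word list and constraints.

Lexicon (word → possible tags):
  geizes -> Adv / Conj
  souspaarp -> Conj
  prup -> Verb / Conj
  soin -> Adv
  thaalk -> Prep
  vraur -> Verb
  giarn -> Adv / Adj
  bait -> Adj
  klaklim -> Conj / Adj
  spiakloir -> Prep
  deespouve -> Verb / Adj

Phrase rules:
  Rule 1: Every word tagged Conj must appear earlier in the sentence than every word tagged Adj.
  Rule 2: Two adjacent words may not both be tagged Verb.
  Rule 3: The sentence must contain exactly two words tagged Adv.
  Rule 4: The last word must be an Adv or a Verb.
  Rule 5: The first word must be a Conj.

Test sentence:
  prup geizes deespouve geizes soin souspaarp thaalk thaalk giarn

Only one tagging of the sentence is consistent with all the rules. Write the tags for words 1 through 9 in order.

Conj Conj Verb Conj Adv Conj Prep Prep Adv

Candidates per position — 1:prup {Verb,Conj}; 2:geizes {Adv,Conj}; 3:deespouve {Verb,Adj}; 4:geizes {Adv,Conj}; 5:soin {Adv}; 6:souspaarp {Conj}; 7:thaalk {Prep}; 8:thaalk {Prep}; 9:giarn {Adv,Adj}.
If word 1 were Verb, no tagging could satisfy rule 5; so word 1 is Conj.
If word 3 were Adj, no tagging could satisfy rule 1; so word 3 is Verb.
If word 9 were Adj, no tagging could satisfy rule 4; so word 9 is Adv.
If word 2 were Adv, no tagging could satisfy rule 3; so word 2 is Conj.
If word 4 were Adv, no tagging could satisfy rule 3; so word 4 is Conj.
The unique satisfying tagging is: Conj Conj Verb Conj Adv Conj Prep Prep Adv.
Checking: rule 1 holds; rule 2 holds; rule 3 holds; rule 4 holds; rule 5 holds.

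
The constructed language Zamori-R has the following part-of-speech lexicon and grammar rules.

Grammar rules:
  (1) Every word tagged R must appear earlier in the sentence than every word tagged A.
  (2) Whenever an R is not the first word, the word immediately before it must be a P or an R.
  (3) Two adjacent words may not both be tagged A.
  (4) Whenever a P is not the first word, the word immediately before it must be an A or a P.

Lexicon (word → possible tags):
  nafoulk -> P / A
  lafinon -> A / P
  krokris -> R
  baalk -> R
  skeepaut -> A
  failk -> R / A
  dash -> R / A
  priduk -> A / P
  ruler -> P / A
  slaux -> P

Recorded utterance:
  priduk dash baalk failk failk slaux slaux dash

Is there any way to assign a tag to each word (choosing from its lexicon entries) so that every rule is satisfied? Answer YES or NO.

YES

Candidates per position — 1:priduk {A,P}; 2:dash {R,A}; 3:baalk {R}; 4:failk {R,A}; 5:failk {R,A}; 6:slaux {P}; 7:slaux {P}; 8:dash {R,A}.
One satisfying assignment: P R R R A P P A.
Rule-by-rule: rule 1 holds; rule 2 holds; rule 3 holds; rule 4 holds.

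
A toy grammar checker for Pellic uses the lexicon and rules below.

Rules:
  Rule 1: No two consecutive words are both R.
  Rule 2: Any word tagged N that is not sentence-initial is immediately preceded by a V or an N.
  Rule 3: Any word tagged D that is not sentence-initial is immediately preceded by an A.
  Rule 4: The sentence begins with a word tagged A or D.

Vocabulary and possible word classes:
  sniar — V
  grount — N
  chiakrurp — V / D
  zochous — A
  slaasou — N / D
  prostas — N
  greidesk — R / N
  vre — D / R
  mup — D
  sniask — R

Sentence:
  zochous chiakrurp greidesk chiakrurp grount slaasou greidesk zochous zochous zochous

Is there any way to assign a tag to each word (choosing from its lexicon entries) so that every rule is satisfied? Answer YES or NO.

Candidates per position — 1:zochous {A}; 2:chiakrurp {V,D}; 3:greidesk {R,N}; 4:chiakrurp {V,D}; 5:grount {N}; 6:slaasou {N,D}; 7:greidesk {R,N}; 8:zochous {A}; 9:zochous {A}; 10:zochous {A}.
One satisfying assignment: A V N V N N R A A A.
Verifying each rule — rule 1 ✓; rule 2 ✓; rule 3 ✓; rule 4 ✓.

YES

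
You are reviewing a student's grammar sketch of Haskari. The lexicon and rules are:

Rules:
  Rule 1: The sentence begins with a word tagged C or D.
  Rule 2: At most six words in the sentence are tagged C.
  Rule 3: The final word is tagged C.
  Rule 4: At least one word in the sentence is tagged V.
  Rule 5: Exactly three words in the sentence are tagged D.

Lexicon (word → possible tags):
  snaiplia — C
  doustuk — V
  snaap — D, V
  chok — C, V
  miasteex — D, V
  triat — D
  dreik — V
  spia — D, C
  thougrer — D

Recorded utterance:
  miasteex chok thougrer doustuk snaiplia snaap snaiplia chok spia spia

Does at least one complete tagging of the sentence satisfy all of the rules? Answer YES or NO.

YES

Candidates per position — 1:miasteex {D,V}; 2:chok {C,V}; 3:thougrer {D}; 4:doustuk {V}; 5:snaiplia {C}; 6:snaap {D,V}; 7:snaiplia {C}; 8:chok {C,V}; 9:spia {D,C}; 10:spia {D,C}.
One satisfying assignment: D V D V C V C V D C.
Verifying each rule — rule 1 ok; rule 2 ok; rule 3 ok; rule 4 ok; rule 5 ok.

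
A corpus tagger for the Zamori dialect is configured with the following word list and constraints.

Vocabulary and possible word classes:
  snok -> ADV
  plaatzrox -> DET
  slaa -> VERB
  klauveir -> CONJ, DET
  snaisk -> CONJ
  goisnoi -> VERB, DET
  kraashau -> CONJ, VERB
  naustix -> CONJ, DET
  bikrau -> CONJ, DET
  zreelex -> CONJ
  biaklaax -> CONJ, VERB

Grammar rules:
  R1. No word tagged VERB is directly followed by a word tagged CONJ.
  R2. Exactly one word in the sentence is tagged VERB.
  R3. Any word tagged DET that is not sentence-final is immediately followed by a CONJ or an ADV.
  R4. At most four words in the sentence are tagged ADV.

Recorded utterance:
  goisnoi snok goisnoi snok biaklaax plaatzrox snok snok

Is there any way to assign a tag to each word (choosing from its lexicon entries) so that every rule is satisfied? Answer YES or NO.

YES

Candidates per position — 1:goisnoi {VERB,DET}; 2:snok {ADV}; 3:goisnoi {VERB,DET}; 4:snok {ADV}; 5:biaklaax {CONJ,VERB}; 6:plaatzrox {DET}; 7:snok {ADV}; 8:snok {ADV}.
One satisfying assignment: VERB ADV DET ADV CONJ DET ADV ADV.
Verifying each rule — rule 1 ✓; rule 2 ✓; rule 3 ✓; rule 4 ✓.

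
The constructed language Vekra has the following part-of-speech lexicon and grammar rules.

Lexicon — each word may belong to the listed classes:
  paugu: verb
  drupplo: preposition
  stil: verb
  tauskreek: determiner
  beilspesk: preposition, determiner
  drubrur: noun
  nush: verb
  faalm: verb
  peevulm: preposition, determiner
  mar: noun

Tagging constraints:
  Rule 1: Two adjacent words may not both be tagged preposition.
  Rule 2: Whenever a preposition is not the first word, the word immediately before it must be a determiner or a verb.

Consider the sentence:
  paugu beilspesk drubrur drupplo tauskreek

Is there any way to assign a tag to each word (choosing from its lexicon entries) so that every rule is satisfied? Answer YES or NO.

Candidates per position — 1:paugu {verb}; 2:beilspesk {preposition,determiner}; 3:drubrur {noun}; 4:drupplo {preposition}; 5:tauskreek {determiner}.
Rule 2 cannot be satisfied by any choice of tags from the lexicon.
So there is no consistent tagging.

NO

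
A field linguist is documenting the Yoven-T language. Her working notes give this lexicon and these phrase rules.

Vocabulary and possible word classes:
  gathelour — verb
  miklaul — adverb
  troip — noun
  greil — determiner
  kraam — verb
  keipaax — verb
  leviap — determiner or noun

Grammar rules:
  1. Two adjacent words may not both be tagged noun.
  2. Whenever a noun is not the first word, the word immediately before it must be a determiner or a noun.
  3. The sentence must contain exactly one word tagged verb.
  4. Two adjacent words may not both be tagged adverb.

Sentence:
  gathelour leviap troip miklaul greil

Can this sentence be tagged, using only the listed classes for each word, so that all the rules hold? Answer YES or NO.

YES

Candidates per position — 1:gathelour {verb}; 2:leviap {determiner,noun}; 3:troip {noun}; 4:miklaul {adverb}; 5:greil {determiner}.
One satisfying assignment: verb determiner noun adverb determiner.
Check: rule 1 holds; rule 2 holds; rule 3 holds; rule 4 holds.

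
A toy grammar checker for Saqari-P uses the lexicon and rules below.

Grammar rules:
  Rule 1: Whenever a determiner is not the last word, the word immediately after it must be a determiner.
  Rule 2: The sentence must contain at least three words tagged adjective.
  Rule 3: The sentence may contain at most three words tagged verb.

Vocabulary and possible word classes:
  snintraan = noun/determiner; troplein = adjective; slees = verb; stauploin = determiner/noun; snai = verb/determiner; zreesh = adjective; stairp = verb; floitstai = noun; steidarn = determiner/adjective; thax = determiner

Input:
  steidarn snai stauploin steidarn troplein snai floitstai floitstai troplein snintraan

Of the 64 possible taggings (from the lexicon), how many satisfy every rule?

Candidates per position — 1:steidarn {determiner,adjective}; 2:snai {verb,determiner}; 3:stauploin {determiner,noun}; 4:steidarn {determiner,adjective}; 5:troplein {adjective}; 6:snai {verb,determiner}; 7:floitstai {noun}; 8:floitstai {noun}; 9:troplein {adjective}; 10:snintraan {noun,determiner}.
There are 64 candidate sequences in total.
The sequences that satisfy every rule: adjective verb noun adjective adjective verb noun noun adjective noun; adjective verb noun adjective adjective verb noun noun adjective determiner.
Count = 2.

2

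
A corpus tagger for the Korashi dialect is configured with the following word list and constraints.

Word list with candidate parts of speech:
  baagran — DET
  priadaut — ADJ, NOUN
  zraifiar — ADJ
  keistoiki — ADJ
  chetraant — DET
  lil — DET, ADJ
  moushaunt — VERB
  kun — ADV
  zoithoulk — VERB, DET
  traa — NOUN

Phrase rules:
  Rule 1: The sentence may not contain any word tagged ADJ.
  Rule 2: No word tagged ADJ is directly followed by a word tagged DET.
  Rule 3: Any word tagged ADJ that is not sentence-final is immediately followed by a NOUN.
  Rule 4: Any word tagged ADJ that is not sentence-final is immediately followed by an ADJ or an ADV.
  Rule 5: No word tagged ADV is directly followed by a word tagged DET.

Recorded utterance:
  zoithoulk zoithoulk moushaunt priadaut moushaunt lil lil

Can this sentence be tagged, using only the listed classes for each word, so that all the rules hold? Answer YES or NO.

YES

Candidates per position — 1:zoithoulk {VERB,DET}; 2:zoithoulk {VERB,DET}; 3:moushaunt {VERB}; 4:priadaut {ADJ,NOUN}; 5:moushaunt {VERB}; 6:lil {DET,ADJ}; 7:lil {DET,ADJ}.
One satisfying assignment: DET DET VERB NOUN VERB DET DET.
Check: rule 1 satisfied; rule 2 satisfied; rule 3 satisfied; rule 4 satisfied; rule 5 satisfied.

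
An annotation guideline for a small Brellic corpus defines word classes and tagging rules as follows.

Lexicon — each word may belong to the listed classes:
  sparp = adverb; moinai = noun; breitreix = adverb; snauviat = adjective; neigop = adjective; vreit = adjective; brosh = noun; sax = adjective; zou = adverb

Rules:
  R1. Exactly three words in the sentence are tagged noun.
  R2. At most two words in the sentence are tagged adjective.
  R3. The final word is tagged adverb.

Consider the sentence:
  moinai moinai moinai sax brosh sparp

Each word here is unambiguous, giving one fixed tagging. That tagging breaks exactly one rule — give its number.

1

Fixed tagging: noun noun noun adjective noun adverb.
Checking each rule: R1 violated, R2 holds, R3 holds.
Only rule 1 fails.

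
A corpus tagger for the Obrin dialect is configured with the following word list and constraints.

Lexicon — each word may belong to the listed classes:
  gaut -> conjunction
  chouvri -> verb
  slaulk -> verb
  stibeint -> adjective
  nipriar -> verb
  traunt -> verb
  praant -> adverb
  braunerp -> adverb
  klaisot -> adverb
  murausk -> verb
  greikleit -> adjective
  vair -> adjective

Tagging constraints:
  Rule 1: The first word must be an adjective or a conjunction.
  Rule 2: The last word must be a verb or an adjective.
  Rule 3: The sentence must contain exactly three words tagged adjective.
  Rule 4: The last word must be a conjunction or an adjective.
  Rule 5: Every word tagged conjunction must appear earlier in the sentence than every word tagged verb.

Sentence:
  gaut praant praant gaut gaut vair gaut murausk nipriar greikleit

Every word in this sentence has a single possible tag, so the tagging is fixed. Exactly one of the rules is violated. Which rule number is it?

3

Fixed tagging: conjunction adverb adverb conjunction conjunction adjective conjunction verb verb adjective.
Checking each rule: R1 holds, R2 holds, R3 violated, R4 holds, R5 holds.
Only rule 3 fails.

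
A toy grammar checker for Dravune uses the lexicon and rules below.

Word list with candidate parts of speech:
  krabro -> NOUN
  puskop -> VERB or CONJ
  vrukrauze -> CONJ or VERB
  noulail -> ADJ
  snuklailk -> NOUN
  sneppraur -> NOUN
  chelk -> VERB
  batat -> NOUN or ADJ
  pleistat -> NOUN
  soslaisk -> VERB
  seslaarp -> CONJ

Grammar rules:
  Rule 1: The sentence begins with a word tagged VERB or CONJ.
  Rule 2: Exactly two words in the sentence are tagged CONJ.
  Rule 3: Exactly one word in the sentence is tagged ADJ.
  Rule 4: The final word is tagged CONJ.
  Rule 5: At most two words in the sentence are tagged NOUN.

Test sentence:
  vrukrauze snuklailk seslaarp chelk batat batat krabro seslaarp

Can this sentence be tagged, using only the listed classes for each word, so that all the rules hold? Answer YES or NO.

Candidates per position — 1:vrukrauze {CONJ,VERB}; 2:snuklailk {NOUN}; 3:seslaarp {CONJ}; 4:chelk {VERB}; 5:batat {NOUN,ADJ}; 6:batat {NOUN,ADJ}; 7:krabro {NOUN}; 8:seslaarp {CONJ}.
Every candidate sequence violates at least one rule; no consistent tagging exists.

NO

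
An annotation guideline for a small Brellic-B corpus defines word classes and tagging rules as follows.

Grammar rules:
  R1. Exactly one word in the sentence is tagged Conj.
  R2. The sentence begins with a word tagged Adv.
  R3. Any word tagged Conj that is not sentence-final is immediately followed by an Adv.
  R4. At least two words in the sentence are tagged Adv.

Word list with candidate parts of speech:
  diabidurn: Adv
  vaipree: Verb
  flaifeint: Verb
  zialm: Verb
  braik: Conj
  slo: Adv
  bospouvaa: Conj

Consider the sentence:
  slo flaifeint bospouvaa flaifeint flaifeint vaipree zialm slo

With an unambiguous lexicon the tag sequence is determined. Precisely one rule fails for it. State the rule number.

Fixed tagging: Adv Verb Conj Verb Verb Verb Verb Adv.
Rule check: R1 pass, R2 pass, R3 fail, R4 pass.
Only rule 3 fails.

3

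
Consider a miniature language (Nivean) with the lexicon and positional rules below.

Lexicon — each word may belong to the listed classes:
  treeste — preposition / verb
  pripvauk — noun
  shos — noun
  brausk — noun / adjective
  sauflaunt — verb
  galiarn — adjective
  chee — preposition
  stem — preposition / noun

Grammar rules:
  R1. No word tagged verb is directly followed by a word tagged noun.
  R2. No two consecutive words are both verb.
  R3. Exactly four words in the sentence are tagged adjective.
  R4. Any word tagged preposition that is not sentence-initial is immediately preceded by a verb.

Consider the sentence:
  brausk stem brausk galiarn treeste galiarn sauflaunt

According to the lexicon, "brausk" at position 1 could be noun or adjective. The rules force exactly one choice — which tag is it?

Candidates per position — 1:brausk {noun,adjective}; 2:stem {preposition,noun}; 3:brausk {noun,adjective}; 4:galiarn {adjective}; 5:treeste {preposition,verb}; 6:galiarn {adjective}; 7:sauflaunt {verb}.
At position 1, choosing noun makes rule 3 impossible to satisfy; hence adjective.
At position 2, choosing preposition makes rule 4 impossible to satisfy; hence noun.
At position 3, choosing noun makes rule 3 impossible to satisfy; hence adjective.
At position 5, choosing preposition makes rule 4 impossible to satisfy; hence verb.
The unique satisfying tagging is: adjective noun adjective adjective verb adjective verb.
Verifying each rule — rule 1 holds; rule 2 holds; rule 3 holds; rule 4 holds.

adjective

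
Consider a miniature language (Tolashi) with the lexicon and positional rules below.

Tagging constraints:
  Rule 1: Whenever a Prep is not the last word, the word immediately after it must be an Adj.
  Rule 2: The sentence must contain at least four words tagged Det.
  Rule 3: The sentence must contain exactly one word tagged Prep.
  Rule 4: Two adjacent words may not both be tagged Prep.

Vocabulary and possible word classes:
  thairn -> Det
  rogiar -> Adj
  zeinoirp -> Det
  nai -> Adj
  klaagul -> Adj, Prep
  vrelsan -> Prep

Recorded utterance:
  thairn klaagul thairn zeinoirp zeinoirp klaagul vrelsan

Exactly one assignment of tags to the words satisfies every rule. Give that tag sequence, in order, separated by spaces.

Candidates per position — 1:thairn {Det}; 2:klaagul {Adj,Prep}; 3:thairn {Det}; 4:zeinoirp {Det}; 5:zeinoirp {Det}; 6:klaagul {Adj,Prep}; 7:vrelsan {Prep}.
At position 2, choosing Prep makes rule 1 impossible to satisfy; hence Adj.
At position 6, choosing Prep makes rule 1 impossible to satisfy; hence Adj.
The only consistent sequence is: Det Adj Det Det Det Adj Prep.
Check: rule 1 holds; rule 2 holds; rule 3 holds; rule 4 holds.

Det Adj Det Det Det Adj Prep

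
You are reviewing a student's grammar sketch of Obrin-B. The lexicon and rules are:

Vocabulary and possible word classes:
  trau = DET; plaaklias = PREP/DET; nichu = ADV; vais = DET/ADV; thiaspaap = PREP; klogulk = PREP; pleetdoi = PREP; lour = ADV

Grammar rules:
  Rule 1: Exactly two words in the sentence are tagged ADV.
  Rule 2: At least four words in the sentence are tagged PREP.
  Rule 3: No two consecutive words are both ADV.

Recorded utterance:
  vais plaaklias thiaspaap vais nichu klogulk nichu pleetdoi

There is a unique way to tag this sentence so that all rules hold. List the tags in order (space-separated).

Candidates per position — 1:vais {DET,ADV}; 2:plaaklias {PREP,DET}; 3:thiaspaap {PREP}; 4:vais {DET,ADV}; 5:nichu {ADV}; 6:klogulk {PREP}; 7:nichu {ADV}; 8:pleetdoi {PREP}.
Word 1 cannot be ADV — rule 1 would then fail for every completion. It is DET.
Word 2 cannot be DET — rule 2 would then fail for every completion. It is PREP.
Word 4 cannot be ADV — rule 1 would then fail for every completion. It is DET.
So the tagging must be: DET PREP PREP DET ADV PREP ADV PREP.
Checking: rule 1 satisfied; rule 2 satisfied; rule 3 satisfied.

DET PREP PREP DET ADV PREP ADV PREP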